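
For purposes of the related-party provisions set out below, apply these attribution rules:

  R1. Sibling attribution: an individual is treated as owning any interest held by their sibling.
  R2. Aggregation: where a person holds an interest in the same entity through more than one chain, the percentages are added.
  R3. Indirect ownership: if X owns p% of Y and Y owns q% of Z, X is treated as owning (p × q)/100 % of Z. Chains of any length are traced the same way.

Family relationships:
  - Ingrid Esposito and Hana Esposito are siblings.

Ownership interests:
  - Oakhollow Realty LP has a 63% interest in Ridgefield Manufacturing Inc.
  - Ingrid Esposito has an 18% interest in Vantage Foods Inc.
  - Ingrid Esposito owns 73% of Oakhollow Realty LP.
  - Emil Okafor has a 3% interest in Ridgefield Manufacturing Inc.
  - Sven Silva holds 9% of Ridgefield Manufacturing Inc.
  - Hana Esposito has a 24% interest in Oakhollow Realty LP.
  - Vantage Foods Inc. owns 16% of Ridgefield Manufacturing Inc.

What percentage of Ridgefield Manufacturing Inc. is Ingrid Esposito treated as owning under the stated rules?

By sibling attribution (R1), Ingrid Esposito is treated as also owning Hana Esposito's interest in Oakhollow Realty LP, giving 73% + 24% = 97%.
Chain via Oakhollow Realty LP (R3): 97% × 63% = 61.11% of Ridgefield Manufacturing Inc.
Chain via Vantage Foods Inc. (R3): 18% × 16% = 2.88% of Ridgefield Manufacturing Inc.
Aggregating (R2): 61.11% + 2.88% = 63.99%.

63.99%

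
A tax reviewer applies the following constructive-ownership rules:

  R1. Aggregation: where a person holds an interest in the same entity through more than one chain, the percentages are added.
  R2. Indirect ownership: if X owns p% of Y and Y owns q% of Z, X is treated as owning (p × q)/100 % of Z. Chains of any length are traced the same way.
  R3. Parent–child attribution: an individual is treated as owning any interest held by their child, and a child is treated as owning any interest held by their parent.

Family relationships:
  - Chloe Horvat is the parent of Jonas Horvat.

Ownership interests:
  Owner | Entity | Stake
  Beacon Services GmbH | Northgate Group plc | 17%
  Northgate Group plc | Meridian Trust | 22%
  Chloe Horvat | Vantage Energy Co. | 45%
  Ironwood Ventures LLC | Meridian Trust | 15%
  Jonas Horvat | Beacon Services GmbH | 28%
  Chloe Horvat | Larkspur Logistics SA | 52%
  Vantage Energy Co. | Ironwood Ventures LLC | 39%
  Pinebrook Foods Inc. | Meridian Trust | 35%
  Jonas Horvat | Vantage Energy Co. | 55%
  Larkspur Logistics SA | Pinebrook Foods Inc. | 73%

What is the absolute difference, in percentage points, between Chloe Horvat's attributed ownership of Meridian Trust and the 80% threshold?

By parent–child attribution (R3), Chloe Horvat is treated as also owning Jonas Horvat's interest in Vantage Energy Co, giving 45% + 55% = 100%.
By parent–child attribution (R3), Chloe Horvat is treated as owning Jonas Horvat's 28% interest in Beacon Services GmbH.
Chain via Vantage Energy Co. → Ironwood Ventures LLC (R2): 100% × 39% × 15% = 5.85% of Meridian Trust.
Chain via Larkspur Logistics SA → Pinebrook Foods Inc. (R2): 52% × 73% × 35% = 13.286% of Meridian Trust.
Chain via Beacon Services GmbH → Northgate Group plc (R2): 28% × 17% × 22% = 1.0472% of Meridian Trust.
Aggregating (R1): 5.85% + 13.286% + 1.0472% = 20.1832%.
20.1832% falls short of the 80% threshold by 59.8168 percentage points.

59.8168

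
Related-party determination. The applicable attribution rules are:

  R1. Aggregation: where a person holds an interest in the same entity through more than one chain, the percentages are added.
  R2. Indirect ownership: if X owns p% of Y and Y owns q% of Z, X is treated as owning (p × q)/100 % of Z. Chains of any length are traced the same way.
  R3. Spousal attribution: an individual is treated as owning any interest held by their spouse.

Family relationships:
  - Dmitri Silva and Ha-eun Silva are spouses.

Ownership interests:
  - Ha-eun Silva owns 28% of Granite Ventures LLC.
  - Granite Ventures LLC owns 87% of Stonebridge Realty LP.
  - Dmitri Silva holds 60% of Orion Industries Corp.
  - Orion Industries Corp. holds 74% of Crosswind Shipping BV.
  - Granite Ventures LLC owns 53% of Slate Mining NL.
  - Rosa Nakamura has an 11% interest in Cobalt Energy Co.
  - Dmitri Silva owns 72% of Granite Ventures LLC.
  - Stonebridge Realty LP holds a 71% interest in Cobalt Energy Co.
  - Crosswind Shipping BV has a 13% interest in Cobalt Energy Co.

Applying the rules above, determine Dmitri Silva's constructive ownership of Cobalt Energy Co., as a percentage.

By spousal attribution (R3), Dmitri Silva is treated as also owning Ha-eun Silva's interest in Granite Ventures LLC, giving 72% + 28% = 100%.
Chain via Granite Ventures LLC → Stonebridge Realty LP (R2): 100% × 87% × 71% = 61.77% of Cobalt Energy Co.
Chain via Orion Industries Corp. → Crosswind Shipping BV (R2): 60% × 74% × 13% = 5.772% of Cobalt Energy Co.
Aggregating (R1): 61.77% + 5.772% = 67.542%.

67.542%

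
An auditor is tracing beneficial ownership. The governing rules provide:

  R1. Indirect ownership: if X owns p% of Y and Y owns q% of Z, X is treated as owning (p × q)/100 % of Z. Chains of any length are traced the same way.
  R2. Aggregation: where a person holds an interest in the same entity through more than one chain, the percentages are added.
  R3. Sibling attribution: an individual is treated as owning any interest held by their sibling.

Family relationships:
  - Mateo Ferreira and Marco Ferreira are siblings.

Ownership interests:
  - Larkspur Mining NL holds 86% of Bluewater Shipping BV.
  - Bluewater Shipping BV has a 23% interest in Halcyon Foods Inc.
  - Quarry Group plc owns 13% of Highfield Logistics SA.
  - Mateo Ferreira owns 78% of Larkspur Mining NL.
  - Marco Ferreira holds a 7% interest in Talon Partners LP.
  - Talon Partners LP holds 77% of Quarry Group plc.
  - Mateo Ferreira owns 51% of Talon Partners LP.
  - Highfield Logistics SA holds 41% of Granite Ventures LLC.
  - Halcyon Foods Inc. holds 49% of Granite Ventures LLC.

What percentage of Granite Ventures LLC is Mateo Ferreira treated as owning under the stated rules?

9.940294%

By sibling attribution (R3), Mateo Ferreira is treated as also owning Marco Ferreira's interest in Talon Partners LP, giving 51% + 7% = 58%.
Chain via Talon Partners LP → Quarry Group plc → Highfield Logistics SA (R1): 58% × 77% × 13% × 41% = 2.380378% of Granite Ventures LLC.
Chain via Larkspur Mining NL → Bluewater Shipping BV → Halcyon Foods Inc. (R1): 78% × 86% × 23% × 49% = 7.559916% of Granite Ventures LLC.
Aggregating (R2): 2.380378% + 7.559916% = 9.940294%.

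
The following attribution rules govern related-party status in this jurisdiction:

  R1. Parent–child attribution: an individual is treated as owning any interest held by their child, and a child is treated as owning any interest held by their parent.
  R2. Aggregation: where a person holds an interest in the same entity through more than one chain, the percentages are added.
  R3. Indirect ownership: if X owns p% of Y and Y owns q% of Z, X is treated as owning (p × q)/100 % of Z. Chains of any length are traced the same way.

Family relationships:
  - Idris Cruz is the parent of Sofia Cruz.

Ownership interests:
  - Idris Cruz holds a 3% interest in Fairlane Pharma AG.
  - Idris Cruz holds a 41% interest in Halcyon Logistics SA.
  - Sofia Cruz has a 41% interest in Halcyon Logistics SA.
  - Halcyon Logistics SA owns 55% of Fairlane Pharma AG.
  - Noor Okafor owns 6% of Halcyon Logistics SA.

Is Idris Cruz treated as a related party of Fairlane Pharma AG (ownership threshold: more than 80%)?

By parent–child attribution (R1), Idris Cruz is treated as also owning Sofia Cruz's interest in Halcyon Logistics SA, giving 41% + 41% = 82%.
Chain via Halcyon Logistics SA (R3): 82% × 55% = 45.1% of Fairlane Pharma AG.
Direct interest in Fairlane Pharma AG: 3%.
Aggregating (R2): 45.1% + 3% = 48.1%.
48.1% does not exceed the 80% threshold, so Idris is not a related party to Fairlane Pharma AG.

No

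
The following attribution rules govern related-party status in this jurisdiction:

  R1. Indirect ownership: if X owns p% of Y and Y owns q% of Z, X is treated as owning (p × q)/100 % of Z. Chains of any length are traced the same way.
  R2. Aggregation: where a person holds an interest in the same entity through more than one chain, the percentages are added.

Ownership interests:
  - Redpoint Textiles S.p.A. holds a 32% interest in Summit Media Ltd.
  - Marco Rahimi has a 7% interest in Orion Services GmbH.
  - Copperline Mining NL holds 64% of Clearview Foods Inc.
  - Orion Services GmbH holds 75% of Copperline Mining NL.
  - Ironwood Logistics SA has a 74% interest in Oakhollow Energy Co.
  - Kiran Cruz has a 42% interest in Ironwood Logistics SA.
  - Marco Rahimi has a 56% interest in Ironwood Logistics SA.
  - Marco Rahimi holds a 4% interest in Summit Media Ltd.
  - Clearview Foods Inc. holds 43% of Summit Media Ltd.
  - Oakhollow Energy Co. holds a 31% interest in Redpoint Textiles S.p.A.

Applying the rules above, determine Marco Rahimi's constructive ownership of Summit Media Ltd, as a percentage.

9.555648%

Chain via Ironwood Logistics SA → Oakhollow Energy Co. → Redpoint Textiles S.p.A. (R1): 56% × 74% × 31% × 32% = 4.110848% of Summit Media Ltd.
Chain via Orion Services GmbH → Copperline Mining NL → Clearview Foods Inc. (R1): 7% × 75% × 64% × 43% = 1.4448% of Summit Media Ltd.
Direct interest in Summit Media Ltd: 4%.
Aggregating (R2): 4.110848% + 1.4448% + 4% = 9.555648%.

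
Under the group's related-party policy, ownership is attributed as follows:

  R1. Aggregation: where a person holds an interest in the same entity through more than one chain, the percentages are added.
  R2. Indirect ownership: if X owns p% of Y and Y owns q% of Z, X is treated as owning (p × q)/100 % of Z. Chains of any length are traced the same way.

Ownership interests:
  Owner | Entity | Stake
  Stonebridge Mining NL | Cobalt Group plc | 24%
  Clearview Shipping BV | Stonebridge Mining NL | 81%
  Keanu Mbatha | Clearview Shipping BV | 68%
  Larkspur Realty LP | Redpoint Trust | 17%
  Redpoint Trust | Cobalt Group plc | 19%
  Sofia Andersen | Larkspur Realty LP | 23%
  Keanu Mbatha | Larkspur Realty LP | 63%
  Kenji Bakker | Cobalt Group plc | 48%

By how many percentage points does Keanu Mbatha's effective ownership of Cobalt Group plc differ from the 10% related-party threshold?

5.2541

Chain via Larkspur Realty LP → Redpoint Trust (R2): 63% × 17% × 19% = 2.0349% of Cobalt Group plc.
Chain via Clearview Shipping BV → Stonebridge Mining NL (R2): 68% × 81% × 24% = 13.2192% of Cobalt Group plc.
Aggregating (R1): 2.0349% + 13.2192% = 15.2541%.
15.2541% exceeds the 10% threshold by 5.2541 percentage points.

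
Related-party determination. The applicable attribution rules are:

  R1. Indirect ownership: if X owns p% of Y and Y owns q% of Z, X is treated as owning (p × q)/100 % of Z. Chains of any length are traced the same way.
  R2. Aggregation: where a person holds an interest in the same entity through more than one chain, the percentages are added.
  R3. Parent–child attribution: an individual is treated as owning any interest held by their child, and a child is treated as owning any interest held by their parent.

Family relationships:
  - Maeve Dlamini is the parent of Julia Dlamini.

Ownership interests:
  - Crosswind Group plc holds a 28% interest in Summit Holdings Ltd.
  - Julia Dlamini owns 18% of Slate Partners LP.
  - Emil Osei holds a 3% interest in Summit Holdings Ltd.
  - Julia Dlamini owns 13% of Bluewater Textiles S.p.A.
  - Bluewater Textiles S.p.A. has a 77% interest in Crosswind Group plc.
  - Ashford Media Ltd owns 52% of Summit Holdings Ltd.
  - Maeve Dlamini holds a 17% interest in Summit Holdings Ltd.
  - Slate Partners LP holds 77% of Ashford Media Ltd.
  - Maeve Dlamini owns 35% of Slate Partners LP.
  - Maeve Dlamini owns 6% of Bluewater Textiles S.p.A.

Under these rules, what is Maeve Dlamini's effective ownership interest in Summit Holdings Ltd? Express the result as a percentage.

By parent–child attribution (R3), Maeve Dlamini is treated as also owning Julia Dlamini's interest in Bluewater Textiles S.p.A, giving 6% + 13% = 19%.
By parent–child attribution (R3), Maeve Dlamini is treated as also owning Julia Dlamini's interest in Slate Partners LP, giving 35% + 18% = 53%.
Chain via Bluewater Textiles S.p.A. → Crosswind Group plc (R1): 19% × 77% × 28% = 4.0964% of Summit Holdings Ltd.
Chain via Slate Partners LP → Ashford Media Ltd (R1): 53% × 77% × 52% = 21.2212% of Summit Holdings Ltd.
Direct interest in Summit Holdings Ltd: 17%.
Aggregating (R2): 4.0964% + 21.2212% + 17% = 42.3176%.

42.3176%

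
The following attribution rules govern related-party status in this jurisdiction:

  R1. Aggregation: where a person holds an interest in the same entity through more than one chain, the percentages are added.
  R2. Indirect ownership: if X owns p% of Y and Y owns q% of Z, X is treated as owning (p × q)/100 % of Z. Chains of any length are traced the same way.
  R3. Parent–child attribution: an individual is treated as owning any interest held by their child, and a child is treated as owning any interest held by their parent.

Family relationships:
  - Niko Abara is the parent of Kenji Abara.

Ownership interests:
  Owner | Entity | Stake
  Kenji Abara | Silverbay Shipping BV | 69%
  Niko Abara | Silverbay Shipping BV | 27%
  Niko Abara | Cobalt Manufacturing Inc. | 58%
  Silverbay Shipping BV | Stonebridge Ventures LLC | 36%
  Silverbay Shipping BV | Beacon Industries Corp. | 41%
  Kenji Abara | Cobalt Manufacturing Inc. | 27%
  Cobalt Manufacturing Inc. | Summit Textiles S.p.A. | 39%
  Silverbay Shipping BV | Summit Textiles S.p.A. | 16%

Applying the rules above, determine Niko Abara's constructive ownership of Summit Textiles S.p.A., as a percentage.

By parent–child attribution (R3), Niko Abara is treated as also owning Kenji Abara's interest in Cobalt Manufacturing Inc, giving 58% + 27% = 85%.
By parent–child attribution (R3), Niko Abara is treated as also owning Kenji Abara's interest in Silverbay Shipping BV, giving 27% + 69% = 96%.
Chain via Cobalt Manufacturing Inc. (R2): 85% × 39% = 33.15% of Summit Textiles S.p.A.
Chain via Silverbay Shipping BV (R2): 96% × 16% = 15.36% of Summit Textiles S.p.A.
Aggregating (R1): 33.15% + 15.36% = 48.51%.

48.51%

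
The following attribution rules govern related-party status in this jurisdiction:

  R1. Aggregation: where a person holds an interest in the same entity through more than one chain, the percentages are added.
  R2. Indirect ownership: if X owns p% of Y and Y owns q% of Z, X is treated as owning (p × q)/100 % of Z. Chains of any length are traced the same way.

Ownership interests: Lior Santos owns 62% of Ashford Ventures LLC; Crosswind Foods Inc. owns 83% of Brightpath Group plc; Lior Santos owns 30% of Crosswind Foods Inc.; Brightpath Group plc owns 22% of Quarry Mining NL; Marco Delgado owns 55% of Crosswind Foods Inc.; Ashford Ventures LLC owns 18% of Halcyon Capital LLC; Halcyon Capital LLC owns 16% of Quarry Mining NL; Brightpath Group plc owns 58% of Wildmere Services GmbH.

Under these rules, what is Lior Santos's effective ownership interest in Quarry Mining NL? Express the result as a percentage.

Chain via Ashford Ventures LLC → Halcyon Capital LLC (R2): 62% × 18% × 16% = 1.7856% of Quarry Mining NL.
Chain via Crosswind Foods Inc. → Brightpath Group plc (R2): 30% × 83% × 22% = 5.478% of Quarry Mining NL.
Aggregating (R1): 1.7856% + 5.478% = 7.2636%.

7.2636%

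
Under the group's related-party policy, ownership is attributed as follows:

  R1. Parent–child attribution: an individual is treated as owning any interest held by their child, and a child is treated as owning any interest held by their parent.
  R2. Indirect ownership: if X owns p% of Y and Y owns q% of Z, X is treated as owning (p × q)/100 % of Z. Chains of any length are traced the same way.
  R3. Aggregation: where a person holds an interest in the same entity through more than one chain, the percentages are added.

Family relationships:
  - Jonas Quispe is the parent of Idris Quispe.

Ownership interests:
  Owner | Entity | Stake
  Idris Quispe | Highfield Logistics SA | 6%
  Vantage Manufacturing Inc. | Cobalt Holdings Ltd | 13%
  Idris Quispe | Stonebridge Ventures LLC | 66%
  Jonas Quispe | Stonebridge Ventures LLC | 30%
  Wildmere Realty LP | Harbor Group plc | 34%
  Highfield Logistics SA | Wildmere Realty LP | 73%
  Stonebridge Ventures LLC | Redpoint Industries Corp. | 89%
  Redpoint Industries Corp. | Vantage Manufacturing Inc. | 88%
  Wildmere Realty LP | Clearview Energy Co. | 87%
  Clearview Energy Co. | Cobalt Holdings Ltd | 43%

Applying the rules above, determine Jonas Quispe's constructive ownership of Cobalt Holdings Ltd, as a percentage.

11.412894%

By parent–child attribution (R1), Jonas Quispe is treated as also owning Idris Quispe's interest in Stonebridge Ventures LLC, giving 30% + 66% = 96%.
By parent–child attribution (R1), Jonas Quispe is treated as owning Idris Quispe's 6% interest in Highfield Logistics SA.
Chain via Stonebridge Ventures LLC → Redpoint Industries Corp. → Vantage Manufacturing Inc. (R2): 96% × 89% × 88% × 13% = 9.774336% of Cobalt Holdings Ltd.
Chain via Highfield Logistics SA → Wildmere Realty LP → Clearview Energy Co. (R2): 6% × 73% × 87% × 43% = 1.638558% of Cobalt Holdings Ltd.
Aggregating (R3): 9.774336% + 1.638558% = 11.412894%.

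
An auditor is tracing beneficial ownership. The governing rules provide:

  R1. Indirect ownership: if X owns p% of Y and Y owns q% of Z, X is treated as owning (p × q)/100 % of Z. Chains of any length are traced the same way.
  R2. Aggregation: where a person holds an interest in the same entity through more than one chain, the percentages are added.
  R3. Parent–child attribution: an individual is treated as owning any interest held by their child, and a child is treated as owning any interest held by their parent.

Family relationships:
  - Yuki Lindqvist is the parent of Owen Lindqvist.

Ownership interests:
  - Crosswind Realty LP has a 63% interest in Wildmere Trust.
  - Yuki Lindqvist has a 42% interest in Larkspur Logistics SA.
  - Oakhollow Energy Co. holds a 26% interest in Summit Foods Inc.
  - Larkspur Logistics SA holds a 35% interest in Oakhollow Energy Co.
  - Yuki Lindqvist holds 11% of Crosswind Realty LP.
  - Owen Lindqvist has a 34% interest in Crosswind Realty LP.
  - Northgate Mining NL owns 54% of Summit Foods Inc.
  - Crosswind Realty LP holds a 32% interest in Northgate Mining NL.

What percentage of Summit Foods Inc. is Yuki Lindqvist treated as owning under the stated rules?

11.598%

By parent–child attribution (R3), Yuki Lindqvist is treated as also owning Owen Lindqvist's interest in Crosswind Realty LP, giving 11% + 34% = 45%.
Chain via Larkspur Logistics SA → Oakhollow Energy Co. (R1): 42% × 35% × 26% = 3.822% of Summit Foods Inc.
Chain via Crosswind Realty LP → Northgate Mining NL (R1): 45% × 32% × 54% = 7.776% of Summit Foods Inc.
Aggregating (R2): 3.822% + 7.776% = 11.598%.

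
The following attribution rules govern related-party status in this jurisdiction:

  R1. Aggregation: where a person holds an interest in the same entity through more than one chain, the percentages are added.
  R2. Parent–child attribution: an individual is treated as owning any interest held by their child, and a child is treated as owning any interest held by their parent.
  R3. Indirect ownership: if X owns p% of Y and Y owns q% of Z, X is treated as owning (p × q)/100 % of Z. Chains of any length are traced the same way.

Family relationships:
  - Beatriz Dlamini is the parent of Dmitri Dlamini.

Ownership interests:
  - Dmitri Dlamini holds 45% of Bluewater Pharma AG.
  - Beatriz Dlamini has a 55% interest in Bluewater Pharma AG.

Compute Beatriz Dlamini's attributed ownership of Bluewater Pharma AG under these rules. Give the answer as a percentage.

100%

By parent–child attribution (R2), Beatriz Dlamini is treated as also owning Dmitri Dlamini's interest in Bluewater Pharma AG, giving 55% + 45% = 100%.
Direct interest in Bluewater Pharma AG: 100%.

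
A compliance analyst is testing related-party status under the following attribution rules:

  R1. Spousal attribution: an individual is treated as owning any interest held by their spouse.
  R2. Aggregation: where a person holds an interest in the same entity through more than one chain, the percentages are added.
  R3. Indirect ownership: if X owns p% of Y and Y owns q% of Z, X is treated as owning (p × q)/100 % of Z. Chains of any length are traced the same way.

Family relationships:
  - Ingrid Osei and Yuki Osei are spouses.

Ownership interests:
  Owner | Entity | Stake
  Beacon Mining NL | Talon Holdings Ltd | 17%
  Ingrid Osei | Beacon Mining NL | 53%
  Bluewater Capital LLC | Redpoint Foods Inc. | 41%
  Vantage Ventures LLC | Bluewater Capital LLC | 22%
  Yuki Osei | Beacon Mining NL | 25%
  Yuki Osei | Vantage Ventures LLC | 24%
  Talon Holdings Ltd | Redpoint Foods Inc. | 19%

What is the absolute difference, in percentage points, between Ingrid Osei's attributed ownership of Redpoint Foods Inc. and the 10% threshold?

By spousal attribution (R1), Ingrid Osei is treated as also owning Yuki Osei's interest in Beacon Mining NL, giving 53% + 25% = 78%.
By spousal attribution (R1), Ingrid Osei is treated as owning Yuki Osei's 24% interest in Vantage Ventures LLC.
Chain via Beacon Mining NL → Talon Holdings Ltd (R3): 78% × 17% × 19% = 2.5194% of Redpoint Foods Inc.
Chain via Vantage Ventures LLC → Bluewater Capital LLC (R3): 24% × 22% × 41% = 2.1648% of Redpoint Foods Inc.
Aggregating (R2): 2.5194% + 2.1648% = 4.6842%.
4.6842% falls short of the 10% threshold by 5.3158 percentage points.

5.3158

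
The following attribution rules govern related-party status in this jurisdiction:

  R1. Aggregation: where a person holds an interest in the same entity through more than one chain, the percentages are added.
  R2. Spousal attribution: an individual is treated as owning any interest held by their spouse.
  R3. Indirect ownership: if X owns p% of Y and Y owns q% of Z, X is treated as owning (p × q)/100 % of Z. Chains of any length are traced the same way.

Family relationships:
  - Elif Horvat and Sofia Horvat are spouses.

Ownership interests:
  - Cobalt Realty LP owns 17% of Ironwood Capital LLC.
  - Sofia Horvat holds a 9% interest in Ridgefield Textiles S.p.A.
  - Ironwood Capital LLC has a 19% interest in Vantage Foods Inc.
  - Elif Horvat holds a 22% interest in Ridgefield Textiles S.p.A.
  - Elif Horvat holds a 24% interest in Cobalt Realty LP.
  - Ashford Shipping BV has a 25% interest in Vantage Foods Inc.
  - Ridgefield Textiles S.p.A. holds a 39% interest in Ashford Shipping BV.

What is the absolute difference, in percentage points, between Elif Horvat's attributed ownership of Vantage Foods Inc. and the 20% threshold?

By spousal attribution (R2), Elif Horvat is treated as also owning Sofia Horvat's interest in Ridgefield Textiles S.p.A, giving 22% + 9% = 31%.
Chain via Ridgefield Textiles S.p.A. → Ashford Shipping BV (R3): 31% × 39% × 25% = 3.0225% of Vantage Foods Inc.
Chain via Cobalt Realty LP → Ironwood Capital LLC (R3): 24% × 17% × 19% = 0.7752% of Vantage Foods Inc.
Aggregating (R1): 3.0225% + 0.7752% = 3.7977%.
3.7977% falls short of the 20% threshold by 16.2023 percentage points.

16.2023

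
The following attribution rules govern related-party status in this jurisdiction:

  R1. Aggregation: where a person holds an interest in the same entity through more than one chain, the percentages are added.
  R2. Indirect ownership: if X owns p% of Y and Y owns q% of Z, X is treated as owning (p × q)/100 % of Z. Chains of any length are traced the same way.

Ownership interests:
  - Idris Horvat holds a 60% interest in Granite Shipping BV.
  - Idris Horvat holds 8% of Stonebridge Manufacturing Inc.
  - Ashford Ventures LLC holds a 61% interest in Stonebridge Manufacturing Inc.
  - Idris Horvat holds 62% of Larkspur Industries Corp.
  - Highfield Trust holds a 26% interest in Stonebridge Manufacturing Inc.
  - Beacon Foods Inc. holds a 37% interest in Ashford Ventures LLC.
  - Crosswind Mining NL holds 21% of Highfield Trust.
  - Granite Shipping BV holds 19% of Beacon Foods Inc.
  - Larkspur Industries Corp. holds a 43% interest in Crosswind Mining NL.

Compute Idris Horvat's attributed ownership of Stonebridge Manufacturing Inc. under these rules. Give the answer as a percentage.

Chain via Granite Shipping BV → Beacon Foods Inc. → Ashford Ventures LLC (R2): 60% × 19% × 37% × 61% = 2.57298% of Stonebridge Manufacturing Inc.
Chain via Larkspur Industries Corp. → Crosswind Mining NL → Highfield Trust (R2): 62% × 43% × 21% × 26% = 1.455636% of Stonebridge Manufacturing Inc.
Direct interest in Stonebridge Manufacturing Inc: 8%.
Aggregating (R1): 2.57298% + 1.455636% + 8% = 12.028616%.

12.028616%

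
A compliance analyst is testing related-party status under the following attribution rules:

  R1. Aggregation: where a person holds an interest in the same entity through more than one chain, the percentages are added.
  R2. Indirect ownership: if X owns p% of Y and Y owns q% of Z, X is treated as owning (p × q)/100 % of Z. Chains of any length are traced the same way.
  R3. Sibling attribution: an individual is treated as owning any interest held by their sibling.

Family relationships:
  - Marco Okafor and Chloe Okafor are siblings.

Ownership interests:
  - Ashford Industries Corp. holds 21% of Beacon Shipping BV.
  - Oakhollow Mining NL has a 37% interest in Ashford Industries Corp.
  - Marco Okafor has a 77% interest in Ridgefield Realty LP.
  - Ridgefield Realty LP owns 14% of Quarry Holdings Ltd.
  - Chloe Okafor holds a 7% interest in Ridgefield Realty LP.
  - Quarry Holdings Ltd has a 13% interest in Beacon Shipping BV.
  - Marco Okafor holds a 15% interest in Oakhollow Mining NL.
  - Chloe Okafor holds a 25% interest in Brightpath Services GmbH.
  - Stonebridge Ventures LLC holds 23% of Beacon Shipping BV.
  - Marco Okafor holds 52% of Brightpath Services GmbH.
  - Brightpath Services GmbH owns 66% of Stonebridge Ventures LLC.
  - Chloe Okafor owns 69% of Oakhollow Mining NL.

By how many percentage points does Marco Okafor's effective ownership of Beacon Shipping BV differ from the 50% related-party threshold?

By sibling attribution (R3), Marco Okafor is treated as also owning Chloe Okafor's interest in Ridgefield Realty LP, giving 77% + 7% = 84%.
By sibling attribution (R3), Marco Okafor is treated as also owning Chloe Okafor's interest in Brightpath Services GmbH, giving 52% + 25% = 77%.
By sibling attribution (R3), Marco Okafor is treated as also owning Chloe Okafor's interest in Oakhollow Mining NL, giving 15% + 69% = 84%.
Chain via Ridgefield Realty LP → Quarry Holdings Ltd (R2): 84% × 14% × 13% = 1.5288% of Beacon Shipping BV.
Chain via Brightpath Services GmbH → Stonebridge Ventures LLC (R2): 77% × 66% × 23% = 11.6886% of Beacon Shipping BV.
Chain via Oakhollow Mining NL → Ashford Industries Corp. (R2): 84% × 37% × 21% = 6.5268% of Beacon Shipping BV.
Aggregating (R1): 1.5288% + 11.6886% + 6.5268% = 19.7442%.
19.7442% falls short of the 50% threshold by 30.2558 percentage points.

30.2558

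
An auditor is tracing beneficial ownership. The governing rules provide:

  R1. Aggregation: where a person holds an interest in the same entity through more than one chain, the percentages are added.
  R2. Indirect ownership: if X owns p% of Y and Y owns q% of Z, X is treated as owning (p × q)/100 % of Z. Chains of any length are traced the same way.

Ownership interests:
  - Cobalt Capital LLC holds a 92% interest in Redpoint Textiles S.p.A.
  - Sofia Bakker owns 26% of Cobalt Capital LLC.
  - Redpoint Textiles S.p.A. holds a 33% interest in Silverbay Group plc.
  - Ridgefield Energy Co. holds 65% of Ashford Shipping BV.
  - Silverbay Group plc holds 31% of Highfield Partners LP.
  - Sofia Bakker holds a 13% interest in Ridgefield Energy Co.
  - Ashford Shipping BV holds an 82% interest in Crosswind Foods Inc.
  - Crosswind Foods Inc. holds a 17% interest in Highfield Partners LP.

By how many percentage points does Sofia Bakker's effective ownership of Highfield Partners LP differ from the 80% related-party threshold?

Chain via Cobalt Capital LLC → Redpoint Textiles S.p.A. → Silverbay Group plc (R2): 26% × 92% × 33% × 31% = 2.447016% of Highfield Partners LP.
Chain via Ridgefield Energy Co. → Ashford Shipping BV → Crosswind Foods Inc. (R2): 13% × 65% × 82% × 17% = 1.17793% of Highfield Partners LP.
Aggregating (R1): 2.447016% + 1.17793% = 3.624946%.
3.624946% falls short of the 80% threshold by 76.375054 percentage points.

76.375054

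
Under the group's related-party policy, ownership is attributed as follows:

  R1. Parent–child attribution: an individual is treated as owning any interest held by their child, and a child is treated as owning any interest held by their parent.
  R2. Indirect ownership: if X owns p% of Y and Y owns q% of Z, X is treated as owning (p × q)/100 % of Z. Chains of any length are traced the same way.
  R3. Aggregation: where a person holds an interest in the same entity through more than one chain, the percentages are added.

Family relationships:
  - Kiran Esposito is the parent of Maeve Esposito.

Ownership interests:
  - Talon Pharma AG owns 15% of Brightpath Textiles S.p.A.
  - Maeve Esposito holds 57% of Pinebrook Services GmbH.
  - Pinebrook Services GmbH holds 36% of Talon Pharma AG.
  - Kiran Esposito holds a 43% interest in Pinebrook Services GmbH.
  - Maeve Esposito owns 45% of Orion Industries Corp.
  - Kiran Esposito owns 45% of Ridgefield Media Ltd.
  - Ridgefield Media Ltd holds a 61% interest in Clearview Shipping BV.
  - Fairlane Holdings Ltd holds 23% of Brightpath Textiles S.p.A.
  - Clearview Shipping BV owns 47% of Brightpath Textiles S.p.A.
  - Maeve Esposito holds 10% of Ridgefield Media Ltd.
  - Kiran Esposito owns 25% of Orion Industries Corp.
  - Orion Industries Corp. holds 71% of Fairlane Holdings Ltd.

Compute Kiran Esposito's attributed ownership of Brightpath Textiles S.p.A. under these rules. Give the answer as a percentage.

By parent–child attribution (R1), Kiran Esposito is treated as also owning Maeve Esposito's interest in Orion Industries Corp, giving 25% + 45% = 70%.
By parent–child attribution (R1), Kiran Esposito is treated as also owning Maeve Esposito's interest in Pinebrook Services GmbH, giving 43% + 57% = 100%.
By parent–child attribution (R1), Kiran Esposito is treated as also owning Maeve Esposito's interest in Ridgefield Media Ltd, giving 45% + 10% = 55%.
Chain via Orion Industries Corp. → Fairlane Holdings Ltd (R2): 70% × 71% × 23% = 11.431% of Brightpath Textiles S.p.A.
Chain via Pinebrook Services GmbH → Talon Pharma AG (R2): 100% × 36% × 15% = 5.4% of Brightpath Textiles S.p.A.
Chain via Ridgefield Media Ltd → Clearview Shipping BV (R2): 55% × 61% × 47% = 15.7685% of Brightpath Textiles S.p.A.
Aggregating (R3): 11.431% + 5.4% + 15.7685% = 32.5995%.

32.5995%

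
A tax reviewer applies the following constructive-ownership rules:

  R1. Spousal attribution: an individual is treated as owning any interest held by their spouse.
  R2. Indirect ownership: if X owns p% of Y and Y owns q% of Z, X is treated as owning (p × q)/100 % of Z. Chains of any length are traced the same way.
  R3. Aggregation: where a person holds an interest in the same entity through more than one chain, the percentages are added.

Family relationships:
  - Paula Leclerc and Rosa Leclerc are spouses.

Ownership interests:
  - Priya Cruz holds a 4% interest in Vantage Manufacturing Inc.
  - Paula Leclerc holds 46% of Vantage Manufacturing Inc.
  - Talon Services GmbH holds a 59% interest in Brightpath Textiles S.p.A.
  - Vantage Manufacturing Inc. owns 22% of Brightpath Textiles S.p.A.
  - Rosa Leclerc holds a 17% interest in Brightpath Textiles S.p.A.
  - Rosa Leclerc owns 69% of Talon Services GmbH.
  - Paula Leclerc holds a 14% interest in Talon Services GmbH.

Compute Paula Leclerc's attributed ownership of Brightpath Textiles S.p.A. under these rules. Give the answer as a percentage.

76.09%

By spousal attribution (R1), Paula Leclerc is treated as also owning Rosa Leclerc's interest in Talon Services GmbH, giving 14% + 69% = 83%.
By spousal attribution (R1), Paula Leclerc is treated as owning Rosa Leclerc's 17% interest in Brightpath Textiles S.p.A.
Chain via Talon Services GmbH (R2): 83% × 59% = 48.97% of Brightpath Textiles S.p.A.
Chain via Vantage Manufacturing Inc. (R2): 46% × 22% = 10.12% of Brightpath Textiles S.p.A.
Direct interest in Brightpath Textiles S.p.A: 17%.
Aggregating (R3): 48.97% + 10.12% + 17% = 76.09%.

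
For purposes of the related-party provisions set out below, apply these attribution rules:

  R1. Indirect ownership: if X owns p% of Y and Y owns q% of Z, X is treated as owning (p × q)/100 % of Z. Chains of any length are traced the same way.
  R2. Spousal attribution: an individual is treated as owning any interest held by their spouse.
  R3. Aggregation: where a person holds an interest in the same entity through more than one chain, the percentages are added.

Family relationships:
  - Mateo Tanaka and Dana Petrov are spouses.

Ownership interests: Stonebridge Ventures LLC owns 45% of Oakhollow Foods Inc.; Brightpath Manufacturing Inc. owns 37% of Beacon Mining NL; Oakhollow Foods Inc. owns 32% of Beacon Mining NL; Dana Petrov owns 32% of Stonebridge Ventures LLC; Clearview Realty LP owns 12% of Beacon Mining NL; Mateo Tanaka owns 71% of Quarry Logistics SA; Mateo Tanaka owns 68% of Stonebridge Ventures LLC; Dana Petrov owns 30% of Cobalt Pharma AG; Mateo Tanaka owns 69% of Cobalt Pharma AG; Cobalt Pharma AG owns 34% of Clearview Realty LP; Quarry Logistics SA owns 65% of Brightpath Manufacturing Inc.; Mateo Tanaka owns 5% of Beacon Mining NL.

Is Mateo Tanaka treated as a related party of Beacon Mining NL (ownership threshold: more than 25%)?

Yes

By spousal attribution (R2), Mateo Tanaka is treated as also owning Dana Petrov's interest in Cobalt Pharma AG, giving 69% + 30% = 99%.
By spousal attribution (R2), Mateo Tanaka is treated as also owning Dana Petrov's interest in Stonebridge Ventures LLC, giving 68% + 32% = 100%.
Chain via Cobalt Pharma AG → Clearview Realty LP (R1): 99% × 34% × 12% = 4.0392% of Beacon Mining NL.
Chain via Stonebridge Ventures LLC → Oakhollow Foods Inc. (R1): 100% × 45% × 32% = 14.4% of Beacon Mining NL.
Chain via Quarry Logistics SA → Brightpath Manufacturing Inc. (R1): 71% × 65% × 37% = 17.0755% of Beacon Mining NL.
Direct interest in Beacon Mining NL: 5%.
Aggregating (R3): 4.0392% + 14.4% + 17.0755% + 5% = 40.5147%.
40.5147% exceeds the 25% threshold, so Mateo is a related party to Beacon Mining NL.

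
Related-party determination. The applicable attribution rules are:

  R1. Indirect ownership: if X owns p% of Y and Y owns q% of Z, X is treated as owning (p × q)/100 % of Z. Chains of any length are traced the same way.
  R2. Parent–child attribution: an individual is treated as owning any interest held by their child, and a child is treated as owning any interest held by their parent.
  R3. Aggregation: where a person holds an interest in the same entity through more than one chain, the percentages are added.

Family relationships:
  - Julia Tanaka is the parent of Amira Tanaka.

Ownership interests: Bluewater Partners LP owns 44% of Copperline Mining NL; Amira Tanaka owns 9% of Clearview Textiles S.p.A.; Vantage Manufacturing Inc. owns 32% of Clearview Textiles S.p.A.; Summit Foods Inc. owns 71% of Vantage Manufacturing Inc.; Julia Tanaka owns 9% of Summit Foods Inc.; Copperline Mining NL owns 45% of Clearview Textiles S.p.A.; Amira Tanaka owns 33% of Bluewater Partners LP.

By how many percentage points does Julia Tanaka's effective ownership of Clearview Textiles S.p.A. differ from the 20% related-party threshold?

By parent–child attribution (R2), Julia Tanaka is treated as owning Amira Tanaka's 33% interest in Bluewater Partners LP.
By parent–child attribution (R2), Julia Tanaka is treated as owning Amira Tanaka's 9% interest in Clearview Textiles S.p.A.
Chain via Summit Foods Inc. → Vantage Manufacturing Inc. (R1): 9% × 71% × 32% = 2.0448% of Clearview Textiles S.p.A.
Chain via Bluewater Partners LP → Copperline Mining NL (R1): 33% × 44% × 45% = 6.534% of Clearview Textiles S.p.A.
Direct interest in Clearview Textiles S.p.A: 9%.
Aggregating (R3): 2.0448% + 6.534% + 9% = 17.5788%.
17.5788% falls short of the 20% threshold by 2.4212 percentage points.

2.4212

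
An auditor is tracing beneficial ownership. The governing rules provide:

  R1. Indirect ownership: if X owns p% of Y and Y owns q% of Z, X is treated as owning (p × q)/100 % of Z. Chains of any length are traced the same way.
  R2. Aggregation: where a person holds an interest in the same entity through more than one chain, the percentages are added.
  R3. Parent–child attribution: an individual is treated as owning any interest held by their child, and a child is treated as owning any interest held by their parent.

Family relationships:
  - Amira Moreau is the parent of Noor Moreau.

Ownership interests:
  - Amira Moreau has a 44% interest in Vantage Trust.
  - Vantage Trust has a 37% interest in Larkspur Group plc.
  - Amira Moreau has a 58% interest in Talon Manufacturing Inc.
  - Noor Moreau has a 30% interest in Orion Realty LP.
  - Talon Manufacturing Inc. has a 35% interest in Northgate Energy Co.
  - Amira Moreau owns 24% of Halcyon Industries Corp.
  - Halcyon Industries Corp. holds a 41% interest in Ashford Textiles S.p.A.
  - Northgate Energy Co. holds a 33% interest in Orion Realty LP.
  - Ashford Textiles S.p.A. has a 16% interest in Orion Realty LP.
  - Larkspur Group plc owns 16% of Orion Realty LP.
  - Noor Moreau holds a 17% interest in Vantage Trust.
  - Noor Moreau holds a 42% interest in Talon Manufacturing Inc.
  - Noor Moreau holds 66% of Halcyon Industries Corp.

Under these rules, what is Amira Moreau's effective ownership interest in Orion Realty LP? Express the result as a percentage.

By parent–child attribution (R3), Amira Moreau is treated as also owning Noor Moreau's interest in Halcyon Industries Corp, giving 24% + 66% = 90%.
By parent–child attribution (R3), Amira Moreau is treated as also owning Noor Moreau's interest in Vantage Trust, giving 44% + 17% = 61%.
By parent–child attribution (R3), Amira Moreau is treated as also owning Noor Moreau's interest in Talon Manufacturing Inc, giving 58% + 42% = 100%.
By parent–child attribution (R3), Amira Moreau is treated as owning Noor Moreau's 30% interest in Orion Realty LP.
Chain via Halcyon Industries Corp. → Ashford Textiles S.p.A. (R1): 90% × 41% × 16% = 5.904% of Orion Realty LP.
Chain via Vantage Trust → Larkspur Group plc (R1): 61% × 37% × 16% = 3.6112% of Orion Realty LP.
Chain via Talon Manufacturing Inc. → Northgate Energy Co. (R1): 100% × 35% × 33% = 11.55% of Orion Realty LP.
Direct interest in Orion Realty LP: 30%.
Aggregating (R2): 5.904% + 3.6112% + 11.55% + 30% = 51.0652%.

51.0652%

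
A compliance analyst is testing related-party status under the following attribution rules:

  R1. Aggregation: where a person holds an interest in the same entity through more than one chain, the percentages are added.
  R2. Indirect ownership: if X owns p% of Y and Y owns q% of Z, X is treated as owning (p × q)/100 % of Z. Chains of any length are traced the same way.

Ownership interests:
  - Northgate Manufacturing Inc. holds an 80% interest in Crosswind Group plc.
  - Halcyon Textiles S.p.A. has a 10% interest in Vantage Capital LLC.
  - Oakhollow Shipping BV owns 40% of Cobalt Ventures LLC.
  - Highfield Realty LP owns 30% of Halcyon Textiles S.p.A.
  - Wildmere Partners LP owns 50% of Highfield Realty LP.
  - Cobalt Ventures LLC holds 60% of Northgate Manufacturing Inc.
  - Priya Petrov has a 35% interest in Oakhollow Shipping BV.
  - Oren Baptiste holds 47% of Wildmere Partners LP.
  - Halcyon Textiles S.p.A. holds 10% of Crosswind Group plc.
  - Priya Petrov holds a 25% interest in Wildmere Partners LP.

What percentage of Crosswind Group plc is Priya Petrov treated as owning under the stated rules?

7.095%

Chain via Oakhollow Shipping BV → Cobalt Ventures LLC → Northgate Manufacturing Inc. (R2): 35% × 40% × 60% × 80% = 6.72% of Crosswind Group plc.
Chain via Wildmere Partners LP → Highfield Realty LP → Halcyon Textiles S.p.A. (R2): 25% × 50% × 30% × 10% = 0.375% of Crosswind Group plc.
Aggregating (R1): 6.72% + 0.375% = 7.095%.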